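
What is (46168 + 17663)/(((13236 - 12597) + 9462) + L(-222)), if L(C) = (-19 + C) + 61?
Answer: 21277/3307 ≈ 6.4339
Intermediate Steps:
L(C) = 42 + C
(46168 + 17663)/(((13236 - 12597) + 9462) + L(-222)) = (46168 + 17663)/(((13236 - 12597) + 9462) + (42 - 222)) = 63831/((639 + 9462) - 180) = 63831/(10101 - 180) = 63831/9921 = 63831*(1/9921) = 21277/3307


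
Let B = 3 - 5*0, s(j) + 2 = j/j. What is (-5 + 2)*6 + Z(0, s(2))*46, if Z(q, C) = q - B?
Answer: -156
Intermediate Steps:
s(j) = -1 (s(j) = -2 + j/j = -2 + 1 = -1)
B = 3 (B = 3 + 0 = 3)
Z(q, C) = -3 + q (Z(q, C) = q - 1*3 = q - 3 = -3 + q)
(-5 + 2)*6 + Z(0, s(2))*46 = (-5 + 2)*6 + (-3 + 0)*46 = -3*6 - 3*46 = -18 - 138 = -156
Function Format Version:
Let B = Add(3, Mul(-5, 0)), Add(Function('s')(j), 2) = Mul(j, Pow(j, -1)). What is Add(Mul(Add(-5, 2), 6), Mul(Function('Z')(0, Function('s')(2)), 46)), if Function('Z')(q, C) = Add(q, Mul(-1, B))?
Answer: -156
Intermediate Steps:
Function('s')(j) = -1 (Function('s')(j) = Add(-2, Mul(j, Pow(j, -1))) = Add(-2, 1) = -1)
B = 3 (B = Add(3, 0) = 3)
Function('Z')(q, C) = Add(-3, q) (Function('Z')(q, C) = Add(q, Mul(-1, 3)) = Add(q, -3) = Add(-3, q))
Add(Mul(Add(-5, 2), 6), Mul(Function('Z')(0, Function('s')(2)), 46)) = Add(Mul(Add(-5, 2), 6), Mul(Add(-3, 0), 46)) = Add(Mul(-3, 6), Mul(-3, 46)) = Add(-18, -138) = -156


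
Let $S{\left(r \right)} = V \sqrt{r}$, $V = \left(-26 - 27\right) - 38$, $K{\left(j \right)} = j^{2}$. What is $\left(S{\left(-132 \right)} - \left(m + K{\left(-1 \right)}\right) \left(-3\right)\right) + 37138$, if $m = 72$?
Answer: $37357 - 182 i \sqrt{33} \approx 37357.0 - 1045.5 i$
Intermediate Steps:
$V = -91$ ($V = \left(-26 - 27\right) - 38 = -53 - 38 = -91$)
$S{\left(r \right)} = - 91 \sqrt{r}$
$\left(S{\left(-132 \right)} - \left(m + K{\left(-1 \right)}\right) \left(-3\right)\right) + 37138 = \left(- 91 \sqrt{-132} - \left(72 + \left(-1\right)^{2}\right) \left(-3\right)\right) + 37138 = \left(- 91 \cdot 2 i \sqrt{33} - \left(72 + 1\right) \left(-3\right)\right) + 37138 = \left(- 182 i \sqrt{33} - 73 \left(-3\right)\right) + 37138 = \left(- 182 i \sqrt{33} - -219\right) + 37138 = \left(- 182 i \sqrt{33} + 219\right) + 37138 = \left(219 - 182 i \sqrt{33}\right) + 37138 = 37357 - 182 i \sqrt{33}$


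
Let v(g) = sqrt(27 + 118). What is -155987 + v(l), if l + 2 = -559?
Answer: -155987 + sqrt(145) ≈ -1.5598e+5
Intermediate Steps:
l = -561 (l = -2 - 559 = -561)
v(g) = sqrt(145)
-155987 + v(l) = -155987 + sqrt(145)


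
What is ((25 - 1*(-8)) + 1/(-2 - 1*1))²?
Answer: 9604/9 ≈ 1067.1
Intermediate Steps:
((25 - 1*(-8)) + 1/(-2 - 1*1))² = ((25 + 8) + 1/(-2 - 1))² = (33 + 1/(-3))² = (33 - ⅓)² = (98/3)² = 9604/9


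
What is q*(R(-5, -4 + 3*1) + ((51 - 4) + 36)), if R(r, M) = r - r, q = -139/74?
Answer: -11537/74 ≈ -155.91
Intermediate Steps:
q = -139/74 (q = -139*1/74 = -139/74 ≈ -1.8784)
R(r, M) = 0
q*(R(-5, -4 + 3*1) + ((51 - 4) + 36)) = -139*(0 + ((51 - 4) + 36))/74 = -139*(0 + (47 + 36))/74 = -139*(0 + 83)/74 = -139/74*83 = -11537/74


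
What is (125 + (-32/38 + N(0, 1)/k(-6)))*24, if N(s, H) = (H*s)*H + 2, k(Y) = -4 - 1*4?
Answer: 56502/19 ≈ 2973.8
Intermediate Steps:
k(Y) = -8 (k(Y) = -4 - 4 = -8)
N(s, H) = 2 + s*H² (N(s, H) = s*H² + 2 = 2 + s*H²)
(125 + (-32/38 + N(0, 1)/k(-6)))*24 = (125 + (-32/38 + (2 + 0*1²)/(-8)))*24 = (125 + (-32*1/38 + (2 + 0*1)*(-⅛)))*24 = (125 + (-16/19 + (2 + 0)*(-⅛)))*24 = (125 + (-16/19 + 2*(-⅛)))*24 = (125 + (-16/19 - ¼))*24 = (125 - 83/76)*24 = (9417/76)*24 = 56502/19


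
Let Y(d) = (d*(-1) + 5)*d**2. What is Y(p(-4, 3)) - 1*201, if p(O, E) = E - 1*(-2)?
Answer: -201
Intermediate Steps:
p(O, E) = 2 + E (p(O, E) = E + 2 = 2 + E)
Y(d) = d**2*(5 - d) (Y(d) = (-d + 5)*d**2 = (5 - d)*d**2 = d**2*(5 - d))
Y(p(-4, 3)) - 1*201 = (2 + 3)**2*(5 - (2 + 3)) - 1*201 = 5**2*(5 - 1*5) - 201 = 25*(5 - 5) - 201 = 25*0 - 201 = 0 - 201 = -201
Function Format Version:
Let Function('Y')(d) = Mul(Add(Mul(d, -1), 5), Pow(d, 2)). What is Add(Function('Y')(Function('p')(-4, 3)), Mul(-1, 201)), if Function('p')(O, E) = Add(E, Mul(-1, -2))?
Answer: -201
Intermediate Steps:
Function('p')(O, E) = Add(2, E) (Function('p')(O, E) = Add(E, 2) = Add(2, E))
Function('Y')(d) = Mul(Pow(d, 2), Add(5, Mul(-1, d))) (Function('Y')(d) = Mul(Add(Mul(-1, d), 5), Pow(d, 2)) = Mul(Add(5, Mul(-1, d)), Pow(d, 2)) = Mul(Pow(d, 2), Add(5, Mul(-1, d))))
Add(Function('Y')(Function('p')(-4, 3)), Mul(-1, 201)) = Add(Mul(Pow(Add(2, 3), 2), Add(5, Mul(-1, Add(2, 3)))), Mul(-1, 201)) = Add(Mul(Pow(5, 2), Add(5, Mul(-1, 5))), -201) = Add(Mul(25, Add(5, -5)), -201) = Add(Mul(25, 0), -201) = Add(0, -201) = -201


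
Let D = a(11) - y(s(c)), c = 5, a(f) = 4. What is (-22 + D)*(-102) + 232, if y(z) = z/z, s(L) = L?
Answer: 2170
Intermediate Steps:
y(z) = 1
D = 3 (D = 4 - 1*1 = 4 - 1 = 3)
(-22 + D)*(-102) + 232 = (-22 + 3)*(-102) + 232 = -19*(-102) + 232 = 1938 + 232 = 2170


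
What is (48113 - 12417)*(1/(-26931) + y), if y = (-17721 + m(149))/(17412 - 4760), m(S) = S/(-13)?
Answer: -55403337335192/1107375789 ≈ -50031.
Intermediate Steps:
m(S) = -S/13 (m(S) = S*(-1/13) = -S/13)
y = -115261/82238 (y = (-17721 - 1/13*149)/(17412 - 4760) = (-17721 - 149/13)/12652 = -230522/13*1/12652 = -115261/82238 ≈ -1.4016)
(48113 - 12417)*(1/(-26931) + y) = (48113 - 12417)*(1/(-26931) - 115261/82238) = 35696*(-1/26931 - 115261/82238) = 35696*(-3104176229/2214751578) = -55403337335192/1107375789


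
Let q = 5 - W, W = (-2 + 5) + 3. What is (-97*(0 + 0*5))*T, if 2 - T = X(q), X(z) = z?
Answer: 0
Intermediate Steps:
W = 6 (W = 3 + 3 = 6)
q = -1 (q = 5 - 1*6 = 5 - 6 = -1)
T = 3 (T = 2 - 1*(-1) = 2 + 1 = 3)
(-97*(0 + 0*5))*T = -97*(0 + 0*5)*3 = -97*(0 + 0)*3 = -97*0*3 = 0*3 = 0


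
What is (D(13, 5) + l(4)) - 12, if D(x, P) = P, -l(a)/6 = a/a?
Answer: -13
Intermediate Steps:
l(a) = -6 (l(a) = -6*a/a = -6*1 = -6)
(D(13, 5) + l(4)) - 12 = (5 - 6) - 12 = -1 - 12 = -13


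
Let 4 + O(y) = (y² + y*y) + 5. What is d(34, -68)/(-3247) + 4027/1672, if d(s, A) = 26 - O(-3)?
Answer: 13063965/5428984 ≈ 2.4063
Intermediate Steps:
O(y) = 1 + 2*y² (O(y) = -4 + ((y² + y*y) + 5) = -4 + ((y² + y²) + 5) = -4 + (2*y² + 5) = -4 + (5 + 2*y²) = 1 + 2*y²)
d(s, A) = 7 (d(s, A) = 26 - (1 + 2*(-3)²) = 26 - (1 + 2*9) = 26 - (1 + 18) = 26 - 1*19 = 26 - 19 = 7)
d(34, -68)/(-3247) + 4027/1672 = 7/(-3247) + 4027/1672 = 7*(-1/3247) + 4027*(1/1672) = -7/3247 + 4027/1672 = 13063965/5428984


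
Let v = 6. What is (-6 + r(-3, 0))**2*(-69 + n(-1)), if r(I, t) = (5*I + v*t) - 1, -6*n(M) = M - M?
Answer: -33396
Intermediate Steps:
n(M) = 0 (n(M) = -(M - M)/6 = -1/6*0 = 0)
r(I, t) = -1 + 5*I + 6*t (r(I, t) = (5*I + 6*t) - 1 = -1 + 5*I + 6*t)
(-6 + r(-3, 0))**2*(-69 + n(-1)) = (-6 + (-1 + 5*(-3) + 6*0))**2*(-69 + 0) = (-6 + (-1 - 15 + 0))**2*(-69) = (-6 - 16)**2*(-69) = (-22)**2*(-69) = 484*(-69) = -33396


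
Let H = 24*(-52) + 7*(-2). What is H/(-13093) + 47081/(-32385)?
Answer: -575561663/424016805 ≈ -1.3574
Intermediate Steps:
H = -1262 (H = -1248 - 14 = -1262)
H/(-13093) + 47081/(-32385) = -1262/(-13093) + 47081/(-32385) = -1262*(-1/13093) + 47081*(-1/32385) = 1262/13093 - 47081/32385 = -575561663/424016805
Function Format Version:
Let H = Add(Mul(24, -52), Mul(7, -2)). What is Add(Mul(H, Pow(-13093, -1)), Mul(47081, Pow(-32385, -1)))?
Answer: Rational(-575561663, 424016805) ≈ -1.3574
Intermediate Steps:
H = -1262 (H = Add(-1248, -14) = -1262)
Add(Mul(H, Pow(-13093, -1)), Mul(47081, Pow(-32385, -1))) = Add(Mul(-1262, Pow(-13093, -1)), Mul(47081, Pow(-32385, -1))) = Add(Mul(-1262, Rational(-1, 13093)), Mul(47081, Rational(-1, 32385))) = Add(Rational(1262, 13093), Rational(-47081, 32385)) = Rational(-575561663, 424016805)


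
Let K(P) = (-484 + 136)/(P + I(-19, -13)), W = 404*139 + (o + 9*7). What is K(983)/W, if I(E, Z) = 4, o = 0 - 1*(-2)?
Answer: -116/18496709 ≈ -6.2714e-6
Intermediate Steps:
o = 2 (o = 0 + 2 = 2)
W = 56221 (W = 404*139 + (2 + 9*7) = 56156 + (2 + 63) = 56156 + 65 = 56221)
K(P) = -348/(4 + P) (K(P) = (-484 + 136)/(P + 4) = -348/(4 + P))
K(983)/W = -348/(4 + 983)/56221 = -348/987*(1/56221) = -348*1/987*(1/56221) = -116/329*1/56221 = -116/18496709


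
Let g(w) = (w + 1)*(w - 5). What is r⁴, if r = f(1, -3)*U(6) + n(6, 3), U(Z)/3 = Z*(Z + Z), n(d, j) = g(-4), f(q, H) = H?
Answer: 148718980881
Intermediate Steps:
g(w) = (1 + w)*(-5 + w)
n(d, j) = 27 (n(d, j) = -5 + (-4)² - 4*(-4) = -5 + 16 + 16 = 27)
U(Z) = 6*Z² (U(Z) = 3*(Z*(Z + Z)) = 3*(Z*(2*Z)) = 3*(2*Z²) = 6*Z²)
r = -621 (r = -18*6² + 27 = -18*36 + 27 = -3*216 + 27 = -648 + 27 = -621)
r⁴ = (-621)⁴ = 148718980881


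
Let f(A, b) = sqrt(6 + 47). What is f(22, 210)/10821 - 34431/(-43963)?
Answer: 34431/43963 + sqrt(53)/10821 ≈ 0.78385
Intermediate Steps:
f(A, b) = sqrt(53)
f(22, 210)/10821 - 34431/(-43963) = sqrt(53)/10821 - 34431/(-43963) = sqrt(53)*(1/10821) - 34431*(-1/43963) = sqrt(53)/10821 + 34431/43963 = 34431/43963 + sqrt(53)/10821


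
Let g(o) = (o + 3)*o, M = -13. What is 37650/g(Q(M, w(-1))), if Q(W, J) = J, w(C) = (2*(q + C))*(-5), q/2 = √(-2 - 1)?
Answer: 3765*I/(-107*I + 46*√3) ≈ -22.636 + 16.855*I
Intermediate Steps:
q = 2*I*√3 (q = 2*√(-2 - 1) = 2*√(-3) = 2*(I*√3) = 2*I*√3 ≈ 3.4641*I)
w(C) = -10*C - 20*I*√3 (w(C) = (2*(2*I*√3 + C))*(-5) = (2*(C + 2*I*√3))*(-5) = (2*C + 4*I*√3)*(-5) = -10*C - 20*I*√3)
g(o) = o*(3 + o) (g(o) = (3 + o)*o = o*(3 + o))
37650/g(Q(M, w(-1))) = 37650/(((-10*(-1) - 20*I*√3)*(3 + (-10*(-1) - 20*I*√3)))) = 37650/(((10 - 20*I*√3)*(3 + (10 - 20*I*√3)))) = 37650/(((10 - 20*I*√3)*(13 - 20*I*√3))) = 37650*(1/((10 - 20*I*√3)*(13 - 20*I*√3))) = 37650/((10 - 20*I*√3)*(13 - 20*I*√3))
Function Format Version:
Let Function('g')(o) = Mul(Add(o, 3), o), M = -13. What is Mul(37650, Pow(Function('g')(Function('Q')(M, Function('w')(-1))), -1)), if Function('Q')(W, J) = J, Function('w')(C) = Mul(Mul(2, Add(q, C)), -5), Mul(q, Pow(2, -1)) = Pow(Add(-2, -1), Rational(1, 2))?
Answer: Mul(3765, I, Pow(Add(Mul(-107, I), Mul(46, Pow(3, Rational(1, 2)))), -1)) ≈ Add(-22.636, Mul(16.855, I))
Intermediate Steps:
q = Mul(2, I, Pow(3, Rational(1, 2))) (q = Mul(2, Pow(Add(-2, -1), Rational(1, 2))) = Mul(2, Pow(-3, Rational(1, 2))) = Mul(2, Mul(I, Pow(3, Rational(1, 2)))) = Mul(2, I, Pow(3, Rational(1, 2))) ≈ Mul(3.4641, I))
Function('w')(C) = Add(Mul(-10, C), Mul(-20, I, Pow(3, Rational(1, 2)))) (Function('w')(C) = Mul(Mul(2, Add(Mul(2, I, Pow(3, Rational(1, 2))), C)), -5) = Mul(Mul(2, Add(C, Mul(2, I, Pow(3, Rational(1, 2))))), -5) = Mul(Add(Mul(2, C), Mul(4, I, Pow(3, Rational(1, 2)))), -5) = Add(Mul(-10, C), Mul(-20, I, Pow(3, Rational(1, 2)))))
Function('g')(o) = Mul(o, Add(3, o)) (Function('g')(o) = Mul(Add(3, o), o) = Mul(o, Add(3, o)))
Mul(37650, Pow(Function('g')(Function('Q')(M, Function('w')(-1))), -1)) = Mul(37650, Pow(Mul(Add(Mul(-10, -1), Mul(-20, I, Pow(3, Rational(1, 2)))), Add(3, Add(Mul(-10, -1), Mul(-20, I, Pow(3, Rational(1, 2)))))), -1)) = Mul(37650, Pow(Mul(Add(10, Mul(-20, I, Pow(3, Rational(1, 2)))), Add(3, Add(10, Mul(-20, I, Pow(3, Rational(1, 2)))))), -1)) = Mul(37650, Pow(Mul(Add(10, Mul(-20, I, Pow(3, Rational(1, 2)))), Add(13, Mul(-20, I, Pow(3, Rational(1, 2))))), -1)) = Mul(37650, Mul(Pow(Add(10, Mul(-20, I, Pow(3, Rational(1, 2)))), -1), Pow(Add(13, Mul(-20, I, Pow(3, Rational(1, 2)))), -1))) = Mul(37650, Pow(Add(10, Mul(-20, I, Pow(3, Rational(1, 2)))), -1), Pow(Add(13, Mul(-20, I, Pow(3, Rational(1, 2)))), -1))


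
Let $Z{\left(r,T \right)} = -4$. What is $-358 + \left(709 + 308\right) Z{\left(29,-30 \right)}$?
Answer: $-4426$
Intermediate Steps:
$-358 + \left(709 + 308\right) Z{\left(29,-30 \right)} = -358 + \left(709 + 308\right) \left(-4\right) = -358 + 1017 \left(-4\right) = -358 - 4068 = -4426$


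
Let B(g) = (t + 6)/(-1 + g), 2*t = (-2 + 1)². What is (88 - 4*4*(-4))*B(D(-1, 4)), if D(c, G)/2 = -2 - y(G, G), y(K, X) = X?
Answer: -76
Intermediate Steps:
t = ½ (t = (-2 + 1)²/2 = (½)*(-1)² = (½)*1 = ½ ≈ 0.50000)
D(c, G) = -4 - 2*G (D(c, G) = 2*(-2 - G) = -4 - 2*G)
B(g) = 13/(2*(-1 + g)) (B(g) = (½ + 6)/(-1 + g) = 13/(2*(-1 + g)))
(88 - 4*4*(-4))*B(D(-1, 4)) = (88 - 4*4*(-4))*(13/(2*(-1 + (-4 - 2*4)))) = (88 - 16*(-4))*(13/(2*(-1 + (-4 - 8)))) = (88 + 64)*(13/(2*(-1 - 12))) = 152*((13/2)/(-13)) = 152*((13/2)*(-1/13)) = 152*(-½) = -76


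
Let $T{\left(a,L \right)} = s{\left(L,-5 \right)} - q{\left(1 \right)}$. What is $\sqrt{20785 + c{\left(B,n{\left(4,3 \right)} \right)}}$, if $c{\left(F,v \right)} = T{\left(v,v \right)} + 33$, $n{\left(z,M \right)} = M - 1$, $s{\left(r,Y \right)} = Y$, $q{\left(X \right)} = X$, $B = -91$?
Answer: $22 \sqrt{43} \approx 144.26$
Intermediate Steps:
$n{\left(z,M \right)} = -1 + M$
$T{\left(a,L \right)} = -6$ ($T{\left(a,L \right)} = -5 - 1 = -6$)
$c{\left(F,v \right)} = 27$ ($c{\left(F,v \right)} = -6 + 33 = 27$)
$\sqrt{20785 + c{\left(B,n{\left(4,3 \right)} \right)}} = \sqrt{20785 + 27} = \sqrt{20812} = 22 \sqrt{43}$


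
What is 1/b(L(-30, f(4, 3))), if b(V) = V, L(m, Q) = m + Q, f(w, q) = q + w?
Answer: -1/23 ≈ -0.043478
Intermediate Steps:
L(m, Q) = Q + m
1/b(L(-30, f(4, 3))) = 1/((3 + 4) - 30) = 1/(7 - 30) = 1/(-23) = -1/23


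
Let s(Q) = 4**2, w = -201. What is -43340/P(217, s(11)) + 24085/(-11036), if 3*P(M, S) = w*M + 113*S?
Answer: 427930955/461404124 ≈ 0.92745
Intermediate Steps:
s(Q) = 16
P(M, S) = -67*M + 113*S/3 (P(M, S) = (-201*M + 113*S)/3 = -67*M + 113*S/3)
-43340/P(217, s(11)) + 24085/(-11036) = -43340/(-67*217 + (113/3)*16) + 24085/(-11036) = -43340/(-14539 + 1808/3) + 24085*(-1/11036) = -43340/(-41809/3) - 24085/11036 = -43340*(-3/41809) - 24085/11036 = 130020/41809 - 24085/11036 = 427930955/461404124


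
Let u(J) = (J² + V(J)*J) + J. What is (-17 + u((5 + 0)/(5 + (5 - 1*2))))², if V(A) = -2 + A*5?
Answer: 239121/1024 ≈ 233.52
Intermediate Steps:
V(A) = -2 + 5*A
u(J) = J + J² + J*(-2 + 5*J) (u(J) = (J² + (-2 + 5*J)*J) + J = (J² + J*(-2 + 5*J)) + J = J + J² + J*(-2 + 5*J))
(-17 + u((5 + 0)/(5 + (5 - 1*2))))² = (-17 + ((5 + 0)/(5 + (5 - 1*2)))*(-1 + 6*((5 + 0)/(5 + (5 - 1*2)))))² = (-17 + (5/(5 + (5 - 2)))*(-1 + 6*(5/(5 + (5 - 2)))))² = (-17 + (5/(5 + 3))*(-1 + 6*(5/(5 + 3))))² = (-17 + (5/8)*(-1 + 6*(5/8)))² = (-17 + (5*(⅛))*(-1 + 6*(5*(⅛))))² = (-17 + 5*(-1 + 6*(5/8))/8)² = (-17 + 5*(-1 + 15/4)/8)² = (-17 + (5/8)*(11/4))² = (-17 + 55/32)² = (-489/32)² = 239121/1024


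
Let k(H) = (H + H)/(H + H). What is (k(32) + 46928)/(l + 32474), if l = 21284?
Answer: 46929/53758 ≈ 0.87297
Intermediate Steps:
k(H) = 1 (k(H) = (2*H)/((2*H)) = (2*H)*(1/(2*H)) = 1)
(k(32) + 46928)/(l + 32474) = (1 + 46928)/(21284 + 32474) = 46929/53758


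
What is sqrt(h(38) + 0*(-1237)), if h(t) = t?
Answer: sqrt(38) ≈ 6.1644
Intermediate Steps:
sqrt(h(38) + 0*(-1237)) = sqrt(38 + 0*(-1237)) = sqrt(38 + 0) = sqrt(38)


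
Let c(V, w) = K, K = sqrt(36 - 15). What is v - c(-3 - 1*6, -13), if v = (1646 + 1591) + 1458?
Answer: 4695 - sqrt(21) ≈ 4690.4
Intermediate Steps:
K = sqrt(21) ≈ 4.5826
c(V, w) = sqrt(21)
v = 4695 (v = 3237 + 1458 = 4695)
v - c(-3 - 1*6, -13) = 4695 - sqrt(21)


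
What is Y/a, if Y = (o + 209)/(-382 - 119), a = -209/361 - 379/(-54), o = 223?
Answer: -147744/1103369 ≈ -0.13390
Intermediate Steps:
a = 6607/1026 (a = -209*1/361 - 379*(-1/54) = -11/19 + 379/54 = 6607/1026 ≈ 6.4396)
Y = -144/167 (Y = (223 + 209)/(-382 - 119) = 432/(-501) = 432*(-1/501) = -144/167 ≈ -0.86228)
Y/a = -144/(167*6607/1026) = -144/167*1026/6607 = -147744/1103369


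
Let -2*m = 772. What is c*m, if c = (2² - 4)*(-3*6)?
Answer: 0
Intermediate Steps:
m = -386 (m = -½*772 = -386)
c = 0 (c = (4 - 4)*(-18) = 0*(-18) = 0)
c*m = 0*(-386) = 0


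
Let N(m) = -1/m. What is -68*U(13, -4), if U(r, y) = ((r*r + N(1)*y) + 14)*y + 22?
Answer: 49368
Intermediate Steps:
U(r, y) = 22 + y*(14 + r**2 - y) (U(r, y) = ((r*r + (-1/1)*y) + 14)*y + 22 = ((r**2 + (-1*1)*y) + 14)*y + 22 = ((r**2 - y) + 14)*y + 22 = (14 + r**2 - y)*y + 22 = y*(14 + r**2 - y) + 22 = 22 + y*(14 + r**2 - y))
-68*U(13, -4) = -68*(22 - 1*(-4)**2 + 14*(-4) - 4*13**2) = -68*(22 - 1*16 - 56 - 4*169) = -68*(22 - 16 - 56 - 676) = -68*(-726) = 49368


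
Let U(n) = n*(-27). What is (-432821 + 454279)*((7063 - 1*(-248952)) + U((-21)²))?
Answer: 5238069464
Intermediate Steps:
U(n) = -27*n
(-432821 + 454279)*((7063 - 1*(-248952)) + U((-21)²)) = (-432821 + 454279)*((7063 - 1*(-248952)) - 27*(-21)²) = 21458*((7063 + 248952) - 27*441) = 21458*(256015 - 11907) = 21458*244108 = 5238069464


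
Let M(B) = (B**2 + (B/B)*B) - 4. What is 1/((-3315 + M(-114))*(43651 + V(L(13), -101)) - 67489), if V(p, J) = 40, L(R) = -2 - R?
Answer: 1/417749544 ≈ 2.3938e-9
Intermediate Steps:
M(B) = -4 + B + B**2 (M(B) = (B**2 + 1*B) - 4 = (B**2 + B) - 4 = (B + B**2) - 4 = -4 + B + B**2)
1/((-3315 + M(-114))*(43651 + V(L(13), -101)) - 67489) = 1/((-3315 + (-4 - 114 + (-114)**2))*(43651 + 40) - 67489) = 1/((-3315 + (-4 - 114 + 12996))*43691 - 67489) = 1/((-3315 + 12878)*43691 - 67489) = 1/(9563*43691 - 67489) = 1/(417817033 - 67489) = 1/417749544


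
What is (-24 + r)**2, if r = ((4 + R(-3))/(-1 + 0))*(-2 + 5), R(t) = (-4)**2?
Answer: 7056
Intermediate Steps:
R(t) = 16
r = -60 (r = ((4 + 16)/(-1 + 0))*(-2 + 5) = (20/(-1))*3 = (20*(-1))*3 = -20*3 = -60)
(-24 + r)**2 = (-24 - 60)**2 = (-84)**2 = 7056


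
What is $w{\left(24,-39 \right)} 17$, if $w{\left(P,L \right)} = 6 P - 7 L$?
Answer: $7089$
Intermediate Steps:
$w{\left(P,L \right)} = - 7 L + 6 P$
$w{\left(24,-39 \right)} 17 = \left(\left(-7\right) \left(-39\right) + 6 \cdot 24\right) 17 = \left(273 + 144\right) 17 = 417 \cdot 17 = 7089$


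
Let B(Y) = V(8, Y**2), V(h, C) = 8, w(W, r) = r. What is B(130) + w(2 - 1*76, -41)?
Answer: -33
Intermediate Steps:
B(Y) = 8
B(130) + w(2 - 1*76, -41) = 8 - 41 = -33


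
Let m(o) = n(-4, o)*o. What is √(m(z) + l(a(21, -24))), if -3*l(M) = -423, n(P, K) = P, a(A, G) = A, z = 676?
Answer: I*√2563 ≈ 50.626*I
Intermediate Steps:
l(M) = 141 (l(M) = -⅓*(-423) = 141)
m(o) = -4*o
√(m(z) + l(a(21, -24))) = √(-4*676 + 141) = √(-2704 + 141) = √(-2563) = I*√2563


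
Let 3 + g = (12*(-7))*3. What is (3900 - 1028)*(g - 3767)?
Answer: -11551184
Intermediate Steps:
g = -255 (g = -3 + (12*(-7))*3 = -3 - 84*3 = -3 - 252 = -255)
(3900 - 1028)*(g - 3767) = (3900 - 1028)*(-255 - 3767) = 2872*(-4022) = -11551184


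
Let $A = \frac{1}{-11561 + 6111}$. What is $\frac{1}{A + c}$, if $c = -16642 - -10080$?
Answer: $- \frac{5450}{35762901} \approx -0.00015239$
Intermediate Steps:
$c = -6562$ ($c = -16642 + 10080 = -6562$)
$A = - \frac{1}{5450}$ ($A = \frac{1}{-5450} = - \frac{1}{5450} \approx -0.00018349$)
$\frac{1}{A + c} = \frac{1}{- \frac{1}{5450} - 6562} = \frac{1}{- \frac{35762901}{5450}} = - \frac{5450}{35762901}$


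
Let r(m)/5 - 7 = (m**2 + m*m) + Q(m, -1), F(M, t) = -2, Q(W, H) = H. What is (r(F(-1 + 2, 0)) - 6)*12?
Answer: 768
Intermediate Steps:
r(m) = 30 + 10*m**2 (r(m) = 35 + 5*((m**2 + m*m) - 1) = 35 + 5*((m**2 + m**2) - 1) = 35 + 5*(2*m**2 - 1) = 35 + 5*(-1 + 2*m**2) = 35 + (-5 + 10*m**2) = 30 + 10*m**2)
(r(F(-1 + 2, 0)) - 6)*12 = ((30 + 10*(-2)**2) - 6)*12 = ((30 + 10*4) - 6)*12 = ((30 + 40) - 6)*12 = (70 - 6)*12 = 64*12 = 768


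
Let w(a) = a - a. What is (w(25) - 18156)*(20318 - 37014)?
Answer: 303132576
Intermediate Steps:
w(a) = 0
(w(25) - 18156)*(20318 - 37014) = (0 - 18156)*(20318 - 37014) = -18156*(-16696) = 303132576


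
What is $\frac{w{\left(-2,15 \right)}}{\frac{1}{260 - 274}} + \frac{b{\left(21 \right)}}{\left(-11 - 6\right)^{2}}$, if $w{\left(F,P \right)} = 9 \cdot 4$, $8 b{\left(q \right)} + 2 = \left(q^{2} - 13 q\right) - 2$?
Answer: $- \frac{291271}{578} \approx -503.93$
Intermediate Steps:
$b{\left(q \right)} = - \frac{1}{2} - \frac{13 q}{8} + \frac{q^{2}}{8}$ ($b{\left(q \right)} = - \frac{1}{4} + \frac{\left(q^{2} - 13 q\right) - 2}{8} = - \frac{1}{4} + \frac{-2 + q^{2} - 13 q}{8} = - \frac{1}{4} - \left(\frac{1}{4} - \frac{q^{2}}{8} + \frac{13 q}{8}\right) = - \frac{1}{2} - \frac{13 q}{8} + \frac{q^{2}}{8}$)
$w{\left(F,P \right)} = 36$
$\frac{w{\left(-2,15 \right)}}{\frac{1}{260 - 274}} + \frac{b{\left(21 \right)}}{\left(-11 - 6\right)^{2}} = \frac{36}{\frac{1}{260 - 274}} + \frac{- \frac{1}{2} - \frac{273}{8} + \frac{21^{2}}{8}}{\left(-11 - 6\right)^{2}} = \frac{36}{\frac{1}{-14}} + \frac{- \frac{1}{2} - \frac{273}{8} + \frac{1}{8} \cdot 441}{\left(-17\right)^{2}} = \frac{36}{- \frac{1}{14}} + \frac{- \frac{1}{2} - \frac{273}{8} + \frac{441}{8}}{289} = 36 \left(-14\right) + \frac{41}{2} \cdot \frac{1}{289} = -504 + \frac{41}{578} = - \frac{291271}{578}$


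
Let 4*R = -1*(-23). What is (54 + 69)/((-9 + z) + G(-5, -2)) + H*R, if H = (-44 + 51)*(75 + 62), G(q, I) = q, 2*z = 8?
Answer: 110039/20 ≈ 5502.0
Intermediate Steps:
z = 4 (z = (½)*8 = 4)
H = 959 (H = 7*137 = 959)
R = 23/4 (R = (-1*(-23))/4 = (¼)*23 = 23/4 ≈ 5.7500)
(54 + 69)/((-9 + z) + G(-5, -2)) + H*R = (54 + 69)/((-9 + 4) - 5) + 959*(23/4) = 123/(-5 - 5) + 22057/4 = 123/(-10) + 22057/4 = 123*(-⅒) + 22057/4 = -123/10 + 22057/4 = 110039/20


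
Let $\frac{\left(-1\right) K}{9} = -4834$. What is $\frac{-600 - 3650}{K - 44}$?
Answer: $- \frac{2125}{21731} \approx -0.097787$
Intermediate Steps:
$K = 43506$ ($K = \left(-9\right) \left(-4834\right) = 43506$)
$\frac{-600 - 3650}{K - 44} = \frac{-600 - 3650}{43506 - 44} = - \frac{4250}{43462} = \left(-4250\right) \frac{1}{43462} = - \frac{2125}{21731}$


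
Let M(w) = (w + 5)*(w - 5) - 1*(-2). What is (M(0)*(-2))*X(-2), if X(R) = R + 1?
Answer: -46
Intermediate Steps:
M(w) = 2 + (-5 + w)*(5 + w) (M(w) = (5 + w)*(-5 + w) + 2 = (-5 + w)*(5 + w) + 2 = 2 + (-5 + w)*(5 + w))
X(R) = 1 + R
(M(0)*(-2))*X(-2) = ((-23 + 0²)*(-2))*(1 - 2) = ((-23 + 0)*(-2))*(-1) = -23*(-2)*(-1) = 46*(-1) = -46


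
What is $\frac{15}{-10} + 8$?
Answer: $\frac{13}{2} \approx 6.5$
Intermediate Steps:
$\frac{15}{-10} + 8 = 15 \left(- \frac{1}{10}\right) + 8 = - \frac{3}{2} + 8 = \frac{13}{2}$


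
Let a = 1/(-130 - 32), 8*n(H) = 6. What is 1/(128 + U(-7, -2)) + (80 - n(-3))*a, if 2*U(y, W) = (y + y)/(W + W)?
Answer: -53977/112104 ≈ -0.48149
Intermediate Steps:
U(y, W) = y/(2*W) (U(y, W) = ((y + y)/(W + W))/2 = ((2*y)/((2*W)))/2 = ((2*y)*(1/(2*W)))/2 = (y/W)/2 = y/(2*W))
n(H) = 3/4 (n(H) = (1/8)*6 = 3/4)
a = -1/162 (a = 1/(-162) = -1/162 ≈ -0.0061728)
1/(128 + U(-7, -2)) + (80 - n(-3))*a = 1/(128 + (1/2)*(-7)/(-2)) + (80 - 1*3/4)*(-1/162) = 1/(128 + (1/2)*(-7)*(-1/2)) + (80 - 3/4)*(-1/162) = 1/(128 + 7/4) + (317/4)*(-1/162) = 1/(519/4) - 317/648 = 4/519 - 317/648 = -53977/112104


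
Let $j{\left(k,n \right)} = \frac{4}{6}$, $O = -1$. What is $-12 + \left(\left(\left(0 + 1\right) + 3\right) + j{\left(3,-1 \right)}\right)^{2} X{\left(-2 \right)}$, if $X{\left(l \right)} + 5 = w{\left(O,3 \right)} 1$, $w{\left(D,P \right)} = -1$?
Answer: $- \frac{428}{3} \approx -142.67$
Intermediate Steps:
$j{\left(k,n \right)} = \frac{2}{3}$ ($j{\left(k,n \right)} = 4 \cdot \frac{1}{6} = \frac{2}{3}$)
$X{\left(l \right)} = -6$ ($X{\left(l \right)} = -5 - 1 = -6$)
$-12 + \left(\left(\left(0 + 1\right) + 3\right) + j{\left(3,-1 \right)}\right)^{2} X{\left(-2 \right)} = -12 + \left(\left(\left(0 + 1\right) + 3\right) + \frac{2}{3}\right)^{2} \left(-6\right) = -12 + \left(\left(1 + 3\right) + \frac{2}{3}\right)^{2} \left(-6\right) = -12 + \left(4 + \frac{2}{3}\right)^{2} \left(-6\right) = -12 + \left(\frac{14}{3}\right)^{2} \left(-6\right) = -12 + \frac{196}{9} \left(-6\right) = -12 - \frac{392}{3} = - \frac{428}{3}$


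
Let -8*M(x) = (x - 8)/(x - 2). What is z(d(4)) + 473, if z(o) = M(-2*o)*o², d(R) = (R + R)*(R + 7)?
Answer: -46959/89 ≈ -527.63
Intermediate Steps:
M(x) = -(-8 + x)/(8*(-2 + x)) (M(x) = -(x - 8)/(8*(x - 2)) = -(-8 + x)/(8*(-2 + x)))
d(R) = 2*R*(7 + R) (d(R) = (2*R)*(7 + R) = 2*R*(7 + R))
z(o) = o²*(8 + 2*o)/(8*(-2 - 2*o)) (z(o) = ((8 - (-2)*o)/(8*(-2 - 2*o)))*o² = ((8 + 2*o)/(8*(-2 - 2*o)))*o² = o²*(8 + 2*o)/(8*(-2 - 2*o)))
z(d(4)) + 473 = (2*4*(7 + 4))²*(-4 - 2*4*(7 + 4))/(8*(1 + 2*4*(7 + 4))) + 473 = (2*4*11)²*(-4 - 2*4*11)/(8*(1 + 2*4*11)) + 473 = (⅛)*88²*(-4 - 1*88)/(1 + 88) + 473 = (⅛)*7744*(-4 - 88)/89 + 473 = (⅛)*7744*(1/89)*(-92) + 473 = -89056/89 + 473 = -46959/89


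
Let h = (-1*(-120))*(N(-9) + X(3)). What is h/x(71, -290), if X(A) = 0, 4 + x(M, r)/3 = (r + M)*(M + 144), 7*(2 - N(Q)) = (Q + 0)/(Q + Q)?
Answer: -540/329623 ≈ -0.0016382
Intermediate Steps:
N(Q) = 27/14 (N(Q) = 2 - (Q + 0)/(7*(Q + Q)) = 2 - Q/(7*(2*Q)) = 2 - Q*1/(2*Q)/7 = 2 - 1/7*1/2 = 2 - 1/14 = 27/14)
x(M, r) = -12 + 3*(144 + M)*(M + r) (x(M, r) = -12 + 3*((r + M)*(M + 144)) = -12 + 3*((M + r)*(144 + M)) = -12 + 3*((144 + M)*(M + r)) = -12 + 3*(144 + M)*(M + r))
h = 1620/7 (h = (-1*(-120))*(27/14 + 0) = 120*(27/14) = 1620/7 ≈ 231.43)
h/x(71, -290) = 1620/(7*(-12 + 3*71**2 + 432*71 + 432*(-290) + 3*71*(-290))) = 1620/(7*(-12 + 3*5041 + 30672 - 125280 - 61770)) = 1620/(7*(-12 + 15123 + 30672 - 125280 - 61770)) = (1620/7)/(-141267) = (1620/7)*(-1/141267) = -540/329623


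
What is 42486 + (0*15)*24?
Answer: 42486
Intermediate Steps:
42486 + (0*15)*24 = 42486 + 0*24 = 42486 + 0 = 42486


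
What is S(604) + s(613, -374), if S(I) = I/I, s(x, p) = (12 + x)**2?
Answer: 390626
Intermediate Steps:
S(I) = 1
S(604) + s(613, -374) = 1 + (12 + 613)**2 = 1 + 625**2 = 1 + 390625 = 390626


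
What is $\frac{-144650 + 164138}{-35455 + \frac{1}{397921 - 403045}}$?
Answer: $- \frac{99856512}{181671421} \approx -0.54965$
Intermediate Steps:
$\frac{-144650 + 164138}{-35455 + \frac{1}{397921 - 403045}} = \frac{19488}{-35455 + \frac{1}{-5124}} = \frac{19488}{-35455 - \frac{1}{5124}} = \frac{19488}{- \frac{181671421}{5124}} = 19488 \left(- \frac{5124}{181671421}\right) = - \frac{99856512}{181671421}$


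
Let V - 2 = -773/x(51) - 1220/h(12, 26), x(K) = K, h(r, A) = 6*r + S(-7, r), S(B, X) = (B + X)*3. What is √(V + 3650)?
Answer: √7924705329/1479 ≈ 60.190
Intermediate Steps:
S(B, X) = 3*B + 3*X
h(r, A) = -21 + 9*r (h(r, A) = 6*r + (3*(-7) + 3*r) = 6*r + (-21 + 3*r) = -21 + 9*r)
V = -40199/1479 (V = 2 + (-773/51 - 1220/(-21 + 9*12)) = 2 + (-773*1/51 - 1220/(-21 + 108)) = 2 + (-773/51 - 1220/87) = 2 - 43157/1479 = -40199/1479 ≈ -27.180)
√(V + 3650) = √(-40199/1479 + 3650) = √(5358151/1479) = √7924705329/1479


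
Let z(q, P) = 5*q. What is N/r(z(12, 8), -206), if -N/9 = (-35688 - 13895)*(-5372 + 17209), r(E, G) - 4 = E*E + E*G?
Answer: -5282225739/8756 ≈ -6.0327e+5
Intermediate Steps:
r(E, G) = 4 + E**2 + E*G (r(E, G) = 4 + (E*E + E*G) = 4 + (E**2 + E*G) = 4 + E**2 + E*G)
N = 5282225739 (N = -9*(-35688 - 13895)*(-5372 + 17209) = -(-446247)*11837 = -9*(-586913971) = 5282225739)
N/r(z(12, 8), -206) = 5282225739/(4 + (5*12)**2 + (5*12)*(-206)) = 5282225739/(4 + 60**2 + 60*(-206)) = 5282225739/(4 + 3600 - 12360) = 5282225739/(-8756) = 5282225739*(-1/8756) = -5282225739/8756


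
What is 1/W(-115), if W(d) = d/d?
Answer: 1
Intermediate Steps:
W(d) = 1
1/W(-115) = 1/1 = 1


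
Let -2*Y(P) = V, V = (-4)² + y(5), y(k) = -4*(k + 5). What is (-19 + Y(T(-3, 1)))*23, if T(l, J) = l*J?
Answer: -161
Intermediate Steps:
y(k) = -20 - 4*k (y(k) = -4*(5 + k) = -20 - 4*k)
T(l, J) = J*l
V = -24 (V = (-4)² + (-20 - 4*5) = 16 + (-20 - 20) = 16 - 40 = -24)
Y(P) = 12 (Y(P) = -½*(-24) = 12)
(-19 + Y(T(-3, 1)))*23 = (-19 + 12)*23 = -7*23 = -161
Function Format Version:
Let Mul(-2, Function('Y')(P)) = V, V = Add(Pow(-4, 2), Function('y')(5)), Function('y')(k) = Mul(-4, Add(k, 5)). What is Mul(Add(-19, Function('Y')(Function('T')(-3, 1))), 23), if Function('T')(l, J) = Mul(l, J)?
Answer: -161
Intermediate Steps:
Function('y')(k) = Add(-20, Mul(-4, k)) (Function('y')(k) = Mul(-4, Add(5, k)) = Add(-20, Mul(-4, k)))
Function('T')(l, J) = Mul(J, l)
V = -24 (V = Add(Pow(-4, 2), Add(-20, Mul(-4, 5))) = Add(16, Add(-20, -20)) = Add(16, -40) = -24)
Function('Y')(P) = 12 (Function('Y')(P) = Mul(Rational(-1, 2), -24) = 12)
Mul(Add(-19, Function('Y')(Function('T')(-3, 1))), 23) = Mul(Add(-19, 12), 23) = Mul(-7, 23) = -161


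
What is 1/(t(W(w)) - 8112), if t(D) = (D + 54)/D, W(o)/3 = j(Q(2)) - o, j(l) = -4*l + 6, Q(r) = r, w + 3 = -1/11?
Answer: -2/16189 ≈ -0.00012354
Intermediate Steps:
w = -34/11 (w = -3 - 1/11 = -34/11 ≈ -3.0909)
j(l) = 6 - 4*l
W(o) = -6 - 3*o (W(o) = 3*((6 - 4*2) - o) = 3*((6 - 8) - o) = 3*(-2 - o) = -6 - 3*o)
t(D) = (54 + D)/D
1/(t(W(w)) - 8112) = 1/((54 + (-6 - 3*(-34/11)))/(-6 - 3*(-34/11)) - 8112) = 1/((54 + (-6 + 102/11))/(-6 + 102/11) - 8112) = 1/((54 + 36/11)/(36/11) - 8112) = 1/((11/36)*(630/11) - 8112) = 1/(35/2 - 8112) = 1/(-16189/2) = -2/16189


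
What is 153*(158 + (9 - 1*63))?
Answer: 15912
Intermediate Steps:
153*(158 + (9 - 1*63)) = 153*(158 + (9 - 63)) = 153*(158 - 54) = 153*104 = 15912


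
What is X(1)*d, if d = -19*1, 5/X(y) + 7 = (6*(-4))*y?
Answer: 95/31 ≈ 3.0645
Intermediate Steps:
X(y) = 5/(-7 - 24*y) (X(y) = 5/(-7 + (6*(-4))*y) = 5/(-7 - 24*y))
d = -19
X(1)*d = -5/(7 + 24*1)*(-19) = -5/(7 + 24)*(-19) = -5/31*(-19) = 95/31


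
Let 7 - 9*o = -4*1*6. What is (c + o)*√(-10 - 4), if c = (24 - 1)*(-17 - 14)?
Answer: -6386*I*√14/9 ≈ -2654.9*I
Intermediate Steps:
c = -713 (c = 23*(-31) = -713)
o = 31/9 (o = 7/9 - (-4*1)*6/9 = 7/9 - (-4)*6/9 = 7/9 - ⅑*(-24) = 7/9 + 8/3 = 31/9 ≈ 3.4444)
(c + o)*√(-10 - 4) = (-713 + 31/9)*√(-10 - 4) = -6386*I*√14/9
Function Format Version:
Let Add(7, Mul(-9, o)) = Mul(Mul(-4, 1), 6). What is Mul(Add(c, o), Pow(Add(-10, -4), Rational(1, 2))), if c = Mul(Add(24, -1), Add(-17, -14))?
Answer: Mul(Rational(-6386, 9), I, Pow(14, Rational(1, 2))) ≈ Mul(-2654.9, I)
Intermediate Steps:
c = -713 (c = Mul(23, -31) = -713)
o = Rational(31, 9) (o = Add(Rational(7, 9), Mul(Rational(-1, 9), Mul(Mul(-4, 1), 6))) = Add(Rational(7, 9), Mul(Rational(-1, 9), Mul(-4, 6))) = Add(Rational(7, 9), Mul(Rational(-1, 9), -24)) = Add(Rational(7, 9), Rational(8, 3)) = Rational(31, 9) ≈ 3.4444)
Mul(Add(c, o), Pow(Add(-10, -4), Rational(1, 2))) = Mul(Add(-713, Rational(31, 9)), Pow(Add(-10, -4), Rational(1, 2))) = Mul(Rational(-6386, 9), Pow(-14, Rational(1, 2))) = Mul(Rational(-6386, 9), Mul(I, Pow(14, Rational(1, 2)))) = Mul(Rational(-6386, 9), I, Pow(14, Rational(1, 2)))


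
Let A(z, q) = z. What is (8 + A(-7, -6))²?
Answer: 1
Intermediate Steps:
(8 + A(-7, -6))² = (8 - 7)² = 1² = 1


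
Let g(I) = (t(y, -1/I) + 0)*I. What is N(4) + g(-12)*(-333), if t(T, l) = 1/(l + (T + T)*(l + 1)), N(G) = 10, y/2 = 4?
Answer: 50042/209 ≈ 239.44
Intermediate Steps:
y = 8 (y = 2*4 = 8)
t(T, l) = 1/(l + 2*T*(1 + l)) (t(T, l) = 1/(l + (2*T)*(1 + l)) = 1/(l + 2*T*(1 + l)))
g(I) = I/(16 - 17/I) (g(I) = (1/(-1/I + 2*8 + 2*8*(-1/I)) + 0)*I = (1/(-1/I + 16 - 16/I) + 0)*I = (1/(16 - 17/I) + 0)*I = I/(16 - 17/I))
N(4) + g(-12)*(-333) = 10 + ((-12)²/(-17 + 16*(-12)))*(-333) = 10 + (144/(-17 - 192))*(-333) = 10 + (144/(-209))*(-333) = 10 + (144*(-1/209))*(-333) = 10 - 144/209*(-333) = 10 + 47952/209 = 50042/209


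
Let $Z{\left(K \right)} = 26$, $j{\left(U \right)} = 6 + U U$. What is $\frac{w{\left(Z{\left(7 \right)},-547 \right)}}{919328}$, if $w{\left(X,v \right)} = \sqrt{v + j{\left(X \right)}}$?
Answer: $\frac{3 \sqrt{15}}{919328} \approx 1.2639 \cdot 10^{-5}$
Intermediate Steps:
$j{\left(U \right)} = 6 + U^{2}$
$w{\left(X,v \right)} = \sqrt{6 + v + X^{2}}$ ($w{\left(X,v \right)} = \sqrt{v + \left(6 + X^{2}\right)} = \sqrt{6 + v + X^{2}}$)
$\frac{w{\left(Z{\left(7 \right)},-547 \right)}}{919328} = \frac{\sqrt{6 - 547 + 26^{2}}}{919328} = \sqrt{6 - 547 + 676} \cdot \frac{1}{919328} = \sqrt{135} \cdot \frac{1}{919328} = 3 \sqrt{15} \cdot \frac{1}{919328} = \frac{3 \sqrt{15}}{919328}$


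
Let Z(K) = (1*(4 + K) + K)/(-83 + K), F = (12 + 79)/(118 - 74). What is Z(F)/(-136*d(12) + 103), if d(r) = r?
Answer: 358/5444769 ≈ 6.5751e-5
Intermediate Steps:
F = 91/44 ≈ 2.0682
Z(K) = (4 + 2*K)/(-83 + K) (Z(K) = ((4 + K) + K)/(-83 + K) = (4 + 2*K)/(-83 + K))
Z(F)/(-136*d(12) + 103) = (2*(2 + 91/44)/(-83 + 91/44))/(-136*12 + 103) = (2*(179/44)/(-3561/44))/(-1632 + 103) = (2*(-44/3561)*(179/44))/(-1529) = -358/3561*(-1/1529) = 358/5444769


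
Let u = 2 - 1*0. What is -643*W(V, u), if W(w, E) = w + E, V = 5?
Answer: -4501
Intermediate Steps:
u = 2 (u = 2 + 0 = 2)
W(w, E) = E + w
-643*W(V, u) = -643*(2 + 5) = -643*7 = -4501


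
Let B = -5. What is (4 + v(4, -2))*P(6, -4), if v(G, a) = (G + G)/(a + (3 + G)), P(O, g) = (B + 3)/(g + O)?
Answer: -28/5 ≈ -5.6000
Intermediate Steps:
P(O, g) = -2/(O + g) (P(O, g) = (-5 + 3)/(g + O) = -2/(O + g))
v(G, a) = 2*G/(3 + G + a) (v(G, a) = (2*G)/(3 + G + a) = 2*G/(3 + G + a))
(4 + v(4, -2))*P(6, -4) = (4 + 2*4/(3 + 4 - 2))*(-2/(6 - 4)) = (4 + 2*4/5)*(-2/2) = (4 + 2*4*(⅕))*(-2*½) = (4 + 8/5)*(-1) = (28/5)*(-1) = -28/5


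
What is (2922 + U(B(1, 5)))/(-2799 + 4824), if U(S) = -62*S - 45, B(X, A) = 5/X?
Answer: 2567/2025 ≈ 1.2677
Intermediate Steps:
U(S) = -45 - 62*S
(2922 + U(B(1, 5)))/(-2799 + 4824) = (2922 + (-45 - 310/1))/(-2799 + 4824) = (2922 + (-45 - 310))/2025 = (2922 + (-45 - 62*5))*(1/2025) = (2922 + (-45 - 310))*(1/2025) = (2922 - 355)*(1/2025) = 2567*(1/2025) = 2567/2025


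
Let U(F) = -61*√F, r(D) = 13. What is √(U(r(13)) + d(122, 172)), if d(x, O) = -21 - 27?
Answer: √(-48 - 61*√13) ≈ 16.369*I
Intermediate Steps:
d(x, O) = -48
√(U(r(13)) + d(122, 172)) = √(-61*√13 - 48) = √(-48 - 61*√13)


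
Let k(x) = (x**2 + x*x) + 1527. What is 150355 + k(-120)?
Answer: 180682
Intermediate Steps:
k(x) = 1527 + 2*x**2 (k(x) = (x**2 + x**2) + 1527 = 2*x**2 + 1527 = 1527 + 2*x**2)
150355 + k(-120) = 150355 + (1527 + 2*(-120)**2) = 150355 + (1527 + 2*14400) = 150355 + (1527 + 28800) = 150355 + 30327 = 180682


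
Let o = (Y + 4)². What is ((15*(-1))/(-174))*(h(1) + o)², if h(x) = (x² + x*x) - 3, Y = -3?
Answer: 0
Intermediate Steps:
o = 1 (o = (-3 + 4)² = 1² = 1)
h(x) = -3 + 2*x² (h(x) = (x² + x²) - 3 = 2*x² - 3 = -3 + 2*x²)
((15*(-1))/(-174))*(h(1) + o)² = ((15*(-1))/(-174))*((-3 + 2*1²) + 1)² = (-15*(-1/174))*((-3 + 2*1) + 1)² = 5*((-3 + 2) + 1)²/58 = 5*(-1 + 1)²/58 = (5/58)*0² = (5/58)*0 = 0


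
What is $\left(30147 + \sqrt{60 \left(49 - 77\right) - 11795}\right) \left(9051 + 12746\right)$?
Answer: $657114159 + 762895 i \sqrt{11} \approx 6.5711 \cdot 10^{8} + 2.5302 \cdot 10^{6} i$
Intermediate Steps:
$\left(30147 + \sqrt{60 \left(49 - 77\right) - 11795}\right) \left(9051 + 12746\right) = \left(30147 + \sqrt{60 \left(-28\right) - 11795}\right) 21797 = \left(30147 + \sqrt{-1680 - 11795}\right) 21797 = \left(30147 + \sqrt{-13475}\right) 21797 = \left(30147 + 35 i \sqrt{11}\right) 21797 = 657114159 + 762895 i \sqrt{11}$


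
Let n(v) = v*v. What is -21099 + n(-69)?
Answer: -16338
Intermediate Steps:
n(v) = v²
-21099 + n(-69) = -21099 + (-69)² = -21099 + 4761 = -16338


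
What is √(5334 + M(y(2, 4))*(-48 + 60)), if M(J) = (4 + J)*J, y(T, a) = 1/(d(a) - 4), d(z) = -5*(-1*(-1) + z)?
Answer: √4484514/29 ≈ 73.023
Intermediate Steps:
d(z) = -5 - 5*z (d(z) = -5*(1 + z) = -5 - 5*z)
y(T, a) = 1/(-9 - 5*a) (y(T, a) = 1/((-5 - 5*a) - 4) = 1/(-9 - 5*a))
M(J) = J*(4 + J)
√(5334 + M(y(2, 4))*(-48 + 60)) = √(5334 + ((-1/(9 + 5*4))*(4 - 1/(9 + 5*4)))*(-48 + 60)) = √(5334 + ((-1/(9 + 20))*(4 - 1/(9 + 20)))*12) = √(5334 + ((-1/29)*(4 - 1/29))*12) = √(5334 + ((-1*1/29)*(4 - 1*1/29))*12) = √(5334 - (4 - 1/29)/29*12) = √(5334 - 1/29*115/29*12) = √(5334 - 115/841*12) = √(5334 - 1380/841) = √(4484514/841) = √4484514/29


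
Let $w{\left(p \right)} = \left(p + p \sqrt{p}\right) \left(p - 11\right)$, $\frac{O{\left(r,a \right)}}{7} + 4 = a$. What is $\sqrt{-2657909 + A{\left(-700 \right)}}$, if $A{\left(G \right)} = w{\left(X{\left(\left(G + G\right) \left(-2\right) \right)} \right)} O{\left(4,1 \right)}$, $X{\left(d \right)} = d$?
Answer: $\sqrt{-166651109 - 3279864000 \sqrt{7}} \approx 94044.0 i$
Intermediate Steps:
$O{\left(r,a \right)} = -28 + 7 a$
$w{\left(p \right)} = \left(-11 + p\right) \left(p + p^{\frac{3}{2}}\right)$ ($w{\left(p \right)} = \left(p + p^{\frac{3}{2}}\right) \left(-11 + p\right) = \left(-11 + p\right) \left(p + p^{\frac{3}{2}}\right)$)
$A{\left(G \right)} = - 924 G - 672 \left(- G\right)^{\frac{5}{2}} - 336 G^{2} + 1848 \left(- G\right)^{\frac{3}{2}}$ ($A{\left(G \right)} = \left(\left(\left(G + G\right) \left(-2\right)\right)^{2} + \left(\left(G + G\right) \left(-2\right)\right)^{\frac{5}{2}} - 11 \left(G + G\right) \left(-2\right) - 11 \left(\left(G + G\right) \left(-2\right)\right)^{\frac{3}{2}}\right) \left(-28 + 7 \cdot 1\right) = \left(\left(2 G \left(-2\right)\right)^{2} + \left(2 G \left(-2\right)\right)^{\frac{5}{2}} - 11 \cdot 2 G \left(-2\right) - 11 \left(2 G \left(-2\right)\right)^{\frac{3}{2}}\right) \left(-28 + 7\right) = \left(\left(- 4 G\right)^{2} + \left(- 4 G\right)^{\frac{5}{2}} - 11 \left(- 4 G\right) - 11 \left(- 4 G\right)^{\frac{3}{2}}\right) \left(-21\right) = \left(16 G^{2} + 32 \left(- G\right)^{\frac{5}{2}} + 44 G - 11 \cdot 8 \left(- G\right)^{\frac{3}{2}}\right) \left(-21\right) = \left(16 G^{2} + 32 \left(- G\right)^{\frac{5}{2}} + 44 G - 88 \left(- G\right)^{\frac{3}{2}}\right) \left(-21\right) = \left(- 88 \left(- G\right)^{\frac{3}{2}} + 16 G^{2} + 32 \left(- G\right)^{\frac{5}{2}} + 44 G\right) \left(-21\right) = - 924 G - 672 \left(- G\right)^{\frac{5}{2}} - 336 G^{2} + 1848 \left(- G\right)^{\frac{3}{2}}$)
$\sqrt{-2657909 + A{\left(-700 \right)}} = \sqrt{-2657909 - \left(-646800 + 164640000 - 1848 \cdot 700^{\frac{3}{2}} + 672 \cdot 700^{\frac{5}{2}}\right)} = \sqrt{-2657909 + \left(646800 - 672 \cdot 700^{\frac{5}{2}} - 164640000 + 1848 \cdot 700^{\frac{3}{2}}\right)} = \sqrt{-2657909 + \left(646800 - 672 \cdot 4900000 \sqrt{7} - 164640000 + 1848 \cdot 7000 \sqrt{7}\right)} = \sqrt{-2657909 + \left(646800 - 3292800000 \sqrt{7} - 164640000 + 12936000 \sqrt{7}\right)} = \sqrt{-2657909 - \left(163993200 + 3279864000 \sqrt{7}\right)} = \sqrt{-166651109 - 3279864000 \sqrt{7}}$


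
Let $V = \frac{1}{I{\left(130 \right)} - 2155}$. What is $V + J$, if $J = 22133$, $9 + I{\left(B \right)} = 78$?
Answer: $\frac{46169437}{2086} \approx 22133.0$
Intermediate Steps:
$I{\left(B \right)} = 69$ ($I{\left(B \right)} = -9 + 78 = 69$)
$V = - \frac{1}{2086}$ ($V = \frac{1}{69 - 2155} = \frac{1}{-2086} = - \frac{1}{2086} \approx -0.00047939$)
$V + J = - \frac{1}{2086} + 22133 = \frac{46169437}{2086}$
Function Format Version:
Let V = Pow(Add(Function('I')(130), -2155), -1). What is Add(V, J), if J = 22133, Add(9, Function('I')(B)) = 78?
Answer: Rational(46169437, 2086) ≈ 22133.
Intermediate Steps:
Function('I')(B) = 69 (Function('I')(B) = Add(-9, 78) = 69)
V = Rational(-1, 2086) (V = Pow(Add(69, -2155), -1) = Pow(-2086, -1) = Rational(-1, 2086) ≈ -0.00047939)
Add(V, J) = Add(Rational(-1, 2086), 22133) = Rational(46169437, 2086)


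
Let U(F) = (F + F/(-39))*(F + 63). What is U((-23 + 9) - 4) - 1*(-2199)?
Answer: 18327/13 ≈ 1409.8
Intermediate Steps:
U(F) = 38*F*(63 + F)/39 (U(F) = (F + F*(-1/39))*(63 + F) = (F - F/39)*(63 + F) = (38*F/39)*(63 + F) = 38*F*(63 + F)/39)
U((-23 + 9) - 4) - 1*(-2199) = 38*((-23 + 9) - 4)*(63 + ((-23 + 9) - 4))/39 - 1*(-2199) = 38*(-14 - 4)*(63 + (-14 - 4))/39 + 2199 = (38/39)*(-18)*(63 - 18) + 2199 = (38/39)*(-18)*45 + 2199 = -10260/13 + 2199 = 18327/13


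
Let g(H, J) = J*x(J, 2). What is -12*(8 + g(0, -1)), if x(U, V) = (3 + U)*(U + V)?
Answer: -72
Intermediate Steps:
g(H, J) = J*(6 + J² + 5*J) (g(H, J) = J*(J² + 3*J + 3*2 + J*2) = J*(J² + 3*J + 6 + 2*J) = J*(6 + J² + 5*J))
-12*(8 + g(0, -1)) = -12*(8 - (6 + (-1)² + 5*(-1))) = -12*(8 - (6 + 1 - 5)) = -12*(8 - 1*2) = -12*(8 - 2) = -12*6 = -72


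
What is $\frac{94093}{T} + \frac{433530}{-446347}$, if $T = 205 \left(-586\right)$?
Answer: $- \frac{94078087171}{53619665110} \approx -1.7545$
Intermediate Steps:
$T = -120130$
$\frac{94093}{T} + \frac{433530}{-446347} = \frac{94093}{-120130} + \frac{433530}{-446347} = 94093 \left(- \frac{1}{120130}\right) + 433530 \left(- \frac{1}{446347}\right) = - \frac{94093}{120130} - \frac{433530}{446347} = - \frac{94078087171}{53619665110}$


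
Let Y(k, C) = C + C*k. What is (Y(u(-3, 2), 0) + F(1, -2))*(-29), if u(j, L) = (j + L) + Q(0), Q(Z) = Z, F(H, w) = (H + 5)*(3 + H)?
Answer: -696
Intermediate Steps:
F(H, w) = (3 + H)*(5 + H) (F(H, w) = (5 + H)*(3 + H) = (3 + H)*(5 + H))
u(j, L) = L + j (u(j, L) = (j + L) + 0 = (L + j) + 0 = L + j)
(Y(u(-3, 2), 0) + F(1, -2))*(-29) = (0*(1 + (2 - 3)) + (15 + 1² + 8*1))*(-29) = (0*(1 - 1) + (15 + 1 + 8))*(-29) = (0*0 + 24)*(-29) = (0 + 24)*(-29) = 24*(-29) = -696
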